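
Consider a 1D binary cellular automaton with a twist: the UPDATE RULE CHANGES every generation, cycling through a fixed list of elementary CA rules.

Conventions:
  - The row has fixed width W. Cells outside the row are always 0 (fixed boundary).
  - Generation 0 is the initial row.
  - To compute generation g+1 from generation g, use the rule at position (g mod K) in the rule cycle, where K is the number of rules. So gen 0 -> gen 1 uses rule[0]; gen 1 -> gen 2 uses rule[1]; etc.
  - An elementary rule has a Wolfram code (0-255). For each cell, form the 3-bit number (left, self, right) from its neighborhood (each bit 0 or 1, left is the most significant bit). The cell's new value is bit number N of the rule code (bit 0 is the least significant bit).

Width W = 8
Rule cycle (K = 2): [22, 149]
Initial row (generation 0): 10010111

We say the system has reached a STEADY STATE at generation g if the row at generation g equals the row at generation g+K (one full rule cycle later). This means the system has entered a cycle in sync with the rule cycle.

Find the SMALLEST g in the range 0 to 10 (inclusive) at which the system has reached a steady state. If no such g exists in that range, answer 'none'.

Gen 0: 10010111
Gen 1 (rule 22): 11110000
Gen 2 (rule 149): 01101111
Gen 3 (rule 22): 10000000
Gen 4 (rule 149): 11111111
Gen 5 (rule 22): 00000000
Gen 6 (rule 149): 11111111
Gen 7 (rule 22): 00000000
Gen 8 (rule 149): 11111111
Gen 9 (rule 22): 00000000
Gen 10 (rule 149): 11111111
Gen 11 (rule 22): 00000000
Gen 12 (rule 149): 11111111

Answer: 4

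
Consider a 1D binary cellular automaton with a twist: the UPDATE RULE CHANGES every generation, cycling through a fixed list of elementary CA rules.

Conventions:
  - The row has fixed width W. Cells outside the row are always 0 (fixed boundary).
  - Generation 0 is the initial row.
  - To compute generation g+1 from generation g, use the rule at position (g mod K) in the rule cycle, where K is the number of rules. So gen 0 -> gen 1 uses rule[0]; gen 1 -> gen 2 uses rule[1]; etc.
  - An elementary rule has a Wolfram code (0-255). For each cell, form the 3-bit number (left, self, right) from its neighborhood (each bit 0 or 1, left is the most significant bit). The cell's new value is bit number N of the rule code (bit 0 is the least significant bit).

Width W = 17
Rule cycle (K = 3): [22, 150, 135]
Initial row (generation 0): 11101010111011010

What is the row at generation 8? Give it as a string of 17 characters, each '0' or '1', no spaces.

Gen 0: 11101010111011010
Gen 1 (rule 22): 00001010000000011
Gen 2 (rule 150): 00011011000000100
Gen 3 (rule 135): 11100000011111101
Gen 4 (rule 22): 00010000100000001
Gen 5 (rule 150): 00111001110000011
Gen 6 (rule 135): 11010010100111100
Gen 7 (rule 22): 00011110111000010
Gen 8 (rule 150): 00101100010100111

Answer: 00101100010100111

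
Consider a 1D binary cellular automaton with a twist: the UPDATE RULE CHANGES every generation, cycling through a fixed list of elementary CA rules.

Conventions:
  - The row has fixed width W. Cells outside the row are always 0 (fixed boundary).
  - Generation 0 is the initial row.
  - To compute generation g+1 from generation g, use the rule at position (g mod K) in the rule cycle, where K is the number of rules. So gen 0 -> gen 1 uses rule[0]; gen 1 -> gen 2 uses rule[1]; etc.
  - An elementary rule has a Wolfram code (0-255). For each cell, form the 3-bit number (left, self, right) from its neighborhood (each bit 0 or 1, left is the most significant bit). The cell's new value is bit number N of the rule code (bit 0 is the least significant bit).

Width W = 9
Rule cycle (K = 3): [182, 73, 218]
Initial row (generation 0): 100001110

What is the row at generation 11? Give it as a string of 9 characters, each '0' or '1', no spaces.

Answer: 000101011

Derivation:
Gen 0: 100001110
Gen 1 (rule 182): 110010101
Gen 2 (rule 73): 110000000
Gen 3 (rule 218): 111000000
Gen 4 (rule 182): 010100000
Gen 5 (rule 73): 000001111
Gen 6 (rule 218): 000011111
Gen 7 (rule 182): 000101110
Gen 8 (rule 73): 110001010
Gen 9 (rule 218): 111010001
Gen 10 (rule 182): 010111011
Gen 11 (rule 73): 000101011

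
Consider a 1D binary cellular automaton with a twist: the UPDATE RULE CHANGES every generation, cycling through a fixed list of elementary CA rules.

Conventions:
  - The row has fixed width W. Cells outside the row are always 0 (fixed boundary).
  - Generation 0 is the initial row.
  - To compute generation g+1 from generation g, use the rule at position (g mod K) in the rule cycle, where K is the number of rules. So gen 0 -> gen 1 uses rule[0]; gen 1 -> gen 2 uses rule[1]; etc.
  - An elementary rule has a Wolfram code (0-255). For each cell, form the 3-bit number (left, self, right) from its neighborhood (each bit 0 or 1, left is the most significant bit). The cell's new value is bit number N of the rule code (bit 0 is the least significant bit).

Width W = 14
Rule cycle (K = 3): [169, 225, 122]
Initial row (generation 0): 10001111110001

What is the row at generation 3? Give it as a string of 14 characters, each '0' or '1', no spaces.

Gen 0: 10001111110001
Gen 1 (rule 169): 00101111100100
Gen 2 (rule 225): 10010111100001
Gen 3 (rule 122): 01101100110010

Answer: 01101100110010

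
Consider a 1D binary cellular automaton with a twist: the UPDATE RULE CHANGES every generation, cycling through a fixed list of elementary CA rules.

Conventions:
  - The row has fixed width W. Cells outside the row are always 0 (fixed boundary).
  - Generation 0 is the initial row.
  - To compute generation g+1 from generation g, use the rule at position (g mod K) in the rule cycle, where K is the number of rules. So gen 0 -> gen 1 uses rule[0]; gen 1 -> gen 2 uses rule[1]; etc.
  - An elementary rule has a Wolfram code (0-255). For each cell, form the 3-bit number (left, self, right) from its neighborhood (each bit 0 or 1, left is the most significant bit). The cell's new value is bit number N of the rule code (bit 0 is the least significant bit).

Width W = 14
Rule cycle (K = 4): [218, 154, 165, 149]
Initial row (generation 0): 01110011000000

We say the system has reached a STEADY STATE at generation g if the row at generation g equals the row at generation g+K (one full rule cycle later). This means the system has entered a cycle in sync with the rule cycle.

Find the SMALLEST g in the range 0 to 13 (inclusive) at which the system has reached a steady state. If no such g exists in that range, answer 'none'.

Gen 0: 01110011000000
Gen 1 (rule 218): 11111111100000
Gen 2 (rule 154): 11111111010000
Gen 3 (rule 165): 01111110110111
Gen 4 (rule 149): 00111100000010
Gen 5 (rule 218): 01111110000101
Gen 6 (rule 154): 11111101001000
Gen 7 (rule 165): 01111011001011
Gen 8 (rule 149): 00110000101000
Gen 9 (rule 218): 01111001000100
Gen 10 (rule 154): 11110110101010
Gen 11 (rule 165): 01101001111110
Gen 12 (rule 149): 00001100111101
Gen 13 (rule 218): 00011111111100
Gen 14 (rule 154): 00111111111010
Gen 15 (rule 165): 10011111110110
Gen 16 (rule 149): 11001111100001
Gen 17 (rule 218): 11111111110010

Answer: none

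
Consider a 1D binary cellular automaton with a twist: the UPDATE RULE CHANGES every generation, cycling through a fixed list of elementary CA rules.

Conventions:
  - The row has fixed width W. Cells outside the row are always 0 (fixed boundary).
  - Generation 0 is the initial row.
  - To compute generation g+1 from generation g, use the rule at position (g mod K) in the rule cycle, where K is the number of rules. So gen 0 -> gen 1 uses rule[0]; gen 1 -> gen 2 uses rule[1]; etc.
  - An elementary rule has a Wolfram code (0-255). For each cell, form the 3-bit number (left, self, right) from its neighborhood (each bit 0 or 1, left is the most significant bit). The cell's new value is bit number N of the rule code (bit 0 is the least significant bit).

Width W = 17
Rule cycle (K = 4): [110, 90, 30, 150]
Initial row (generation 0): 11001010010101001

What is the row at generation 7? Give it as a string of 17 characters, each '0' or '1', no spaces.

Gen 0: 11001010010101001
Gen 1 (rule 110): 11011110111111011
Gen 2 (rule 90): 11010010100001011
Gen 3 (rule 30): 10011110110011010
Gen 4 (rule 150): 11101100001100011
Gen 5 (rule 110): 10111100011100111
Gen 6 (rule 90): 00100110110111101
Gen 7 (rule 30): 01111100100100001

Answer: 01111100100100001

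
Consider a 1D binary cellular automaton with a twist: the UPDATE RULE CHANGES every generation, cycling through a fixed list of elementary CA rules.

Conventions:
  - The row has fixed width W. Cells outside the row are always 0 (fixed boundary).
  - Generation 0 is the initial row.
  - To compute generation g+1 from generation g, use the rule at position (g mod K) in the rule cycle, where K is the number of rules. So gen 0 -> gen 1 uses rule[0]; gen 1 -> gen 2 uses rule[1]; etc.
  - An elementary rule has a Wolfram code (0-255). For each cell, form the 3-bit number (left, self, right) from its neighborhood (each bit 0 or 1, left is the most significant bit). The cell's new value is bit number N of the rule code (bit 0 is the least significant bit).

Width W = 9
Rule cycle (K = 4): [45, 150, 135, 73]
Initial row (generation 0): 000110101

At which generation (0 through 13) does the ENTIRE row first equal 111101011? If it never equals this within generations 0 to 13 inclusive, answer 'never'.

Gen 0: 000110101
Gen 1 (rule 45): 110101111
Gen 2 (rule 150): 000100110
Gen 3 (rule 135): 111101000
Gen 4 (rule 73): 100100011
Gen 5 (rule 45): 100101010
Gen 6 (rule 150): 111101011
Gen 7 (rule 135): 011001000
Gen 8 (rule 73): 011000011
Gen 9 (rule 45): 010011010
Gen 10 (rule 150): 111100011
Gen 11 (rule 135): 011001100
Gen 12 (rule 73): 011001101
Gen 13 (rule 45): 010001011

Answer: 6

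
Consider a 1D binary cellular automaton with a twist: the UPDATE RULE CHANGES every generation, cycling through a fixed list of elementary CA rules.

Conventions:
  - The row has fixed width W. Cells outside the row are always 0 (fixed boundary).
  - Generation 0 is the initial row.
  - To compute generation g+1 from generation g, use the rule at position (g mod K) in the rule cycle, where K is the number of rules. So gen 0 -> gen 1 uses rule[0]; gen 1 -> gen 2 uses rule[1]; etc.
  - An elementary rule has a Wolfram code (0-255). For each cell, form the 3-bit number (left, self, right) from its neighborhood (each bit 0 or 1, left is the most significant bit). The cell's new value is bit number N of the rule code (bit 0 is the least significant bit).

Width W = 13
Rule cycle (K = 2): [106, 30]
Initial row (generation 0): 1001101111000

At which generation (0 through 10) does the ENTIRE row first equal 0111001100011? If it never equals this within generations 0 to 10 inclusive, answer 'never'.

Gen 0: 1001101111000
Gen 1 (rule 106): 0011111001000
Gen 2 (rule 30): 0110000111100
Gen 3 (rule 106): 1110001100100
Gen 4 (rule 30): 1001011011110
Gen 5 (rule 106): 0010111110010
Gen 6 (rule 30): 0110100001111
Gen 7 (rule 106): 1111000011001
Gen 8 (rule 30): 1000100110111
Gen 9 (rule 106): 0001001111101
Gen 10 (rule 30): 0011111000001

Answer: never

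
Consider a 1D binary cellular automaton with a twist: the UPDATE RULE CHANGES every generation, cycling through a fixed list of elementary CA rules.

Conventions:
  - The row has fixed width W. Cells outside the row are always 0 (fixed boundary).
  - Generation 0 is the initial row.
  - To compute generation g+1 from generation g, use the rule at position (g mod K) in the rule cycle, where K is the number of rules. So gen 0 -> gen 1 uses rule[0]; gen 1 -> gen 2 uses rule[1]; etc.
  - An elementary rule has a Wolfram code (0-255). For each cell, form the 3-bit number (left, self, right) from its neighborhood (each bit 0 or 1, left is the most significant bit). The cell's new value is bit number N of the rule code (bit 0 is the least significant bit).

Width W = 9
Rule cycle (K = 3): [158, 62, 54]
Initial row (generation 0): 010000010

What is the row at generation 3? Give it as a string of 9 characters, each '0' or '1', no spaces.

Answer: 111110010

Derivation:
Gen 0: 010000010
Gen 1 (rule 158): 111000111
Gen 2 (rule 62): 100101100
Gen 3 (rule 54): 111110010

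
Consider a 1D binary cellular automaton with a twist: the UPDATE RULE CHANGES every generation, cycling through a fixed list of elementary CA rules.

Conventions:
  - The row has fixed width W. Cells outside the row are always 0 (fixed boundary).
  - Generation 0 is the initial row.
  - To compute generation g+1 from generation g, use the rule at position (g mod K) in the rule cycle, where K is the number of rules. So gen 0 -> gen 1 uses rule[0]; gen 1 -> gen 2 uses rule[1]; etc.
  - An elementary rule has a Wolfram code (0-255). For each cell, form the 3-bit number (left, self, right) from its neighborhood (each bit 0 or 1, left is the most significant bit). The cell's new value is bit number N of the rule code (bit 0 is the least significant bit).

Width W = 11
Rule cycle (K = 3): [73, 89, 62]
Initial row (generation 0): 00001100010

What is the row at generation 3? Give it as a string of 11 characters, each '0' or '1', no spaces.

Gen 0: 00001100010
Gen 1 (rule 73): 11101101000
Gen 2 (rule 89): 10101100111
Gen 3 (rule 62): 11111011100

Answer: 11111011100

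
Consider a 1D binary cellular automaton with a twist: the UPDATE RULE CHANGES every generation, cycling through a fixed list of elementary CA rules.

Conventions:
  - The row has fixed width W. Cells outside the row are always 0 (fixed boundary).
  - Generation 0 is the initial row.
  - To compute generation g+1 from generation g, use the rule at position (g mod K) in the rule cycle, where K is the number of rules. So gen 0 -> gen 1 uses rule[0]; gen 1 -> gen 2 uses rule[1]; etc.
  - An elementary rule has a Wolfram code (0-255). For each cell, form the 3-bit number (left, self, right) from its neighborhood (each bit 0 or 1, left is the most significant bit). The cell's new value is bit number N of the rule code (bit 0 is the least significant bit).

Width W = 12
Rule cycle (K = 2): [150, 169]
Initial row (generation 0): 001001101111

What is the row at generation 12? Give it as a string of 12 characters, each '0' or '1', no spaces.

Answer: 000111101110

Derivation:
Gen 0: 001001101111
Gen 1 (rule 150): 011110000110
Gen 2 (rule 169): 011100110100
Gen 3 (rule 150): 101011000110
Gen 4 (rule 169): 010110010100
Gen 5 (rule 150): 110001110110
Gen 6 (rule 169): 100101101100
Gen 7 (rule 150): 111100000010
Gen 8 (rule 169): 111001111000
Gen 9 (rule 150): 010110110100
Gen 10 (rule 169): 001101101001
Gen 11 (rule 150): 010000001111
Gen 12 (rule 169): 000111101110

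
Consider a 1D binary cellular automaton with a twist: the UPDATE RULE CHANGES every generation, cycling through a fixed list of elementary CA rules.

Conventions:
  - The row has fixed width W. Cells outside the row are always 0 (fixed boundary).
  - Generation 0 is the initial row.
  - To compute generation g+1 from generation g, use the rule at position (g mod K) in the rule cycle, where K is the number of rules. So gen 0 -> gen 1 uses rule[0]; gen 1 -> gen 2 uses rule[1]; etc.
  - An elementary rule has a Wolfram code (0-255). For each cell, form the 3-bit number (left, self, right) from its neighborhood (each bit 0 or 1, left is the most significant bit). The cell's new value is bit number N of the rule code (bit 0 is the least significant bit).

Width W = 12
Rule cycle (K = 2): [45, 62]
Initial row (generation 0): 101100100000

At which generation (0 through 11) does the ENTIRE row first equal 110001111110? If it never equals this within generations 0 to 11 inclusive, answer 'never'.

Answer: 6

Derivation:
Gen 0: 101100100000
Gen 1 (rule 45): 111000101111
Gen 2 (rule 62): 100101111000
Gen 3 (rule 45): 100111000011
Gen 4 (rule 62): 111100100110
Gen 5 (rule 45): 100000100100
Gen 6 (rule 62): 110001111110
Gen 7 (rule 45): 100101000000
Gen 8 (rule 62): 111111100000
Gen 9 (rule 45): 100000001111
Gen 10 (rule 62): 110000011000
Gen 11 (rule 45): 100111010011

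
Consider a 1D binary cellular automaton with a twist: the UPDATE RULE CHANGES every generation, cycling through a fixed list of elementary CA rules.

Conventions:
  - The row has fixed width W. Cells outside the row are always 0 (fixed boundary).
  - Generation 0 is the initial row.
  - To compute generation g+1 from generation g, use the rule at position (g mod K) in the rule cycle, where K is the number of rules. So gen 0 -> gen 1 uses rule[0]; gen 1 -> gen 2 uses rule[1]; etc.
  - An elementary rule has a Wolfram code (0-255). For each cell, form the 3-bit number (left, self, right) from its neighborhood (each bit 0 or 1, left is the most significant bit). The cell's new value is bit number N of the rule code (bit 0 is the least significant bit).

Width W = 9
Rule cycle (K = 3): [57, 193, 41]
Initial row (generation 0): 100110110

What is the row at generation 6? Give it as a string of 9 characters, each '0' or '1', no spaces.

Answer: 101000010

Derivation:
Gen 0: 100110110
Gen 1 (rule 57): 010101101
Gen 2 (rule 193): 000000100
Gen 3 (rule 41): 111110001
Gen 4 (rule 57): 100001100
Gen 5 (rule 193): 001100101
Gen 6 (rule 41): 101000010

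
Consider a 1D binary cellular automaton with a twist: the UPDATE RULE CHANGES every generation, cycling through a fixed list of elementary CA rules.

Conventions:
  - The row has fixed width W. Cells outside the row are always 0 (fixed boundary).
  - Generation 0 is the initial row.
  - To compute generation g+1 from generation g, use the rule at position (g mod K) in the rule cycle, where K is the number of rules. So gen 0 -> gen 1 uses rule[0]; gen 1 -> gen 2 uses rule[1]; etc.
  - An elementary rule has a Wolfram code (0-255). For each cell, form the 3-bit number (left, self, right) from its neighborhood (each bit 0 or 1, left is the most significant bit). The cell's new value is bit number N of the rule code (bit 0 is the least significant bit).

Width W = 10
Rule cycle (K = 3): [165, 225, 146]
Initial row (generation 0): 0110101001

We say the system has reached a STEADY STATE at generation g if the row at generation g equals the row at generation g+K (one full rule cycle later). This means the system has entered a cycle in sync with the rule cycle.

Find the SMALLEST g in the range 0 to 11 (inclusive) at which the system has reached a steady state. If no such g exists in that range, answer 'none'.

Answer: 9

Derivation:
Gen 0: 0110101001
Gen 1 (rule 165): 0001111001
Gen 2 (rule 225): 1100111000
Gen 3 (rule 146): 0011010100
Gen 4 (rule 165): 1000111101
Gen 5 (rule 225): 0010011110
Gen 6 (rule 146): 0101101101
Gen 7 (rule 165): 0110010011
Gen 8 (rule 225): 0010000001
Gen 9 (rule 146): 0101000010
Gen 10 (rule 165): 0111011010
Gen 11 (rule 225): 0011101100
Gen 12 (rule 146): 0101000010
Gen 13 (rule 165): 0111011010
Gen 14 (rule 225): 0011101100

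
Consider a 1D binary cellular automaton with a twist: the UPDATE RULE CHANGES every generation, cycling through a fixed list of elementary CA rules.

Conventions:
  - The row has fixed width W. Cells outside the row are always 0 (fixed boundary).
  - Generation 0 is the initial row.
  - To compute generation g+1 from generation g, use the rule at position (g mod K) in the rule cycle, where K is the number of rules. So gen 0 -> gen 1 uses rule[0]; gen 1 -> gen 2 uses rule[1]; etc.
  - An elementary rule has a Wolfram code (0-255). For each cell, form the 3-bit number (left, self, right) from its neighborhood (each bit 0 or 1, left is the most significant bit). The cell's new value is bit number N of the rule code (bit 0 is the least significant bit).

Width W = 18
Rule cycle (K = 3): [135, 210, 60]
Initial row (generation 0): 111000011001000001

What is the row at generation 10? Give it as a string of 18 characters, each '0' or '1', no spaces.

Answer: 010010111110010101

Derivation:
Gen 0: 111000011001000001
Gen 1 (rule 135): 010011100011011111
Gen 2 (rule 210): 101101110101001111
Gen 3 (rule 60): 111011001111101000
Gen 4 (rule 135): 010000010111001011
Gen 5 (rule 210): 101000100011110001
Gen 6 (rule 60): 111100110010001001
Gen 7 (rule 135): 011001000110111011
Gen 8 (rule 210): 101110101010011001
Gen 9 (rule 60): 111001111111010101
Gen 10 (rule 135): 010010111110010101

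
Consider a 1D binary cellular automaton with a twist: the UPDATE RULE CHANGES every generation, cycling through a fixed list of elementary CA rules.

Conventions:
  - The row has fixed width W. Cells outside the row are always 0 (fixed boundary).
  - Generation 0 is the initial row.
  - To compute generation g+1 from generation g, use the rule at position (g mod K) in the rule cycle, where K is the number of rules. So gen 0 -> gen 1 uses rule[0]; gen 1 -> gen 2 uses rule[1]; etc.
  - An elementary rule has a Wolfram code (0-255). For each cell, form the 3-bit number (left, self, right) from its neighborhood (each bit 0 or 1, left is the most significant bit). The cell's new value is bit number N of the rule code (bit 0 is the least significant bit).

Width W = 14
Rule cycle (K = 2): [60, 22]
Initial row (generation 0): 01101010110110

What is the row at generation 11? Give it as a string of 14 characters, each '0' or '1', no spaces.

Gen 0: 01101010110110
Gen 1 (rule 60): 01011111101101
Gen 2 (rule 22): 11000000000001
Gen 3 (rule 60): 10100000000001
Gen 4 (rule 22): 10110000000011
Gen 5 (rule 60): 11101000000010
Gen 6 (rule 22): 00001100000111
Gen 7 (rule 60): 00001010000100
Gen 8 (rule 22): 00011011001110
Gen 9 (rule 60): 00010110101001
Gen 10 (rule 22): 00110000101111
Gen 11 (rule 60): 00101000111000

Answer: 00101000111000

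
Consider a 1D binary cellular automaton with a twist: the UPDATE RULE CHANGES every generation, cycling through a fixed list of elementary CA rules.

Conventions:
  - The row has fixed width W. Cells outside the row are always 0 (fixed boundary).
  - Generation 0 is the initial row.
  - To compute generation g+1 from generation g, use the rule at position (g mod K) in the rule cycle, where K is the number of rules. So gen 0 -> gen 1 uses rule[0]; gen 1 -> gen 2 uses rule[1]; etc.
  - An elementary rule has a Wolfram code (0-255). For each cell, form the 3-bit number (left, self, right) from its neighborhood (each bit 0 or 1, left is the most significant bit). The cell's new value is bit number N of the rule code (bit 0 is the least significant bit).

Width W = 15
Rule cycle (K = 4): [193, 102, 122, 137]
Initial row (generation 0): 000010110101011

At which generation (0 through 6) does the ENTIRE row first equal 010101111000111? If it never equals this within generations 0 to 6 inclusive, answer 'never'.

Answer: 3

Derivation:
Gen 0: 000010110101011
Gen 1 (rule 193): 111000010000001
Gen 2 (rule 102): 001000110000011
Gen 3 (rule 122): 010101111000111
Gen 4 (rule 137): 000001110010110
Gen 5 (rule 193): 111100110000010
Gen 6 (rule 102): 000101010000110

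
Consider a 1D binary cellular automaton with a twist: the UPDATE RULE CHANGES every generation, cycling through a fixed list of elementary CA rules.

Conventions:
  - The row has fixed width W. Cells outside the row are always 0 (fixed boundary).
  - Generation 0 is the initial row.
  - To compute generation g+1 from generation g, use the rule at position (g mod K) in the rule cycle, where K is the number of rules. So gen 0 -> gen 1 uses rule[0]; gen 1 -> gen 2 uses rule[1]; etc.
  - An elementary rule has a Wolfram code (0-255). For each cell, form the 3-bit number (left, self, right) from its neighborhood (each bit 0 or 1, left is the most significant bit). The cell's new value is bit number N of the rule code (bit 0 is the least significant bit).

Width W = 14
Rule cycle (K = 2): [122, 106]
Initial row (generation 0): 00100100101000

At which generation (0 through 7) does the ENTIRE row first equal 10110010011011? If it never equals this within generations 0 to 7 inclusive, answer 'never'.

Answer: never

Derivation:
Gen 0: 00100100101000
Gen 1 (rule 122): 01011011010100
Gen 2 (rule 106): 10111111101000
Gen 3 (rule 122): 01100000110100
Gen 4 (rule 106): 11100001111000
Gen 5 (rule 122): 10110011001100
Gen 6 (rule 106): 01110111011100
Gen 7 (rule 122): 11011101110110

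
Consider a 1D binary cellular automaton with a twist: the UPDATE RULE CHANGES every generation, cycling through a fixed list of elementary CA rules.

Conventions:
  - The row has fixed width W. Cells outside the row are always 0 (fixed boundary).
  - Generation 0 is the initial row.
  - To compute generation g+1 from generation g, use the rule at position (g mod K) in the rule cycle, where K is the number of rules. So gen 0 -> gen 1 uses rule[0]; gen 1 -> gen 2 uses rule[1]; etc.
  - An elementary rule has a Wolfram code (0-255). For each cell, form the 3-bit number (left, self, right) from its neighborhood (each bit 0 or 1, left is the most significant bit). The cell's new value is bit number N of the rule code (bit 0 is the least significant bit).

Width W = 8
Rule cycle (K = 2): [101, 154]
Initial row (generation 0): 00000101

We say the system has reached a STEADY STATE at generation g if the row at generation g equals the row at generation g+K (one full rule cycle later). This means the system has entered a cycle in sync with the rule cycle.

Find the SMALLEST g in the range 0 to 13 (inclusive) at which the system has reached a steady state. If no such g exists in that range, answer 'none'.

Gen 0: 00000101
Gen 1 (rule 101): 11110111
Gen 2 (rule 154): 11100110
Gen 3 (rule 101): 00100010
Gen 4 (rule 154): 01010101
Gen 5 (rule 101): 01111111
Gen 6 (rule 154): 11111110
Gen 7 (rule 101): 00000010
Gen 8 (rule 154): 00000101
Gen 9 (rule 101): 11110111
Gen 10 (rule 154): 11100110
Gen 11 (rule 101): 00100010
Gen 12 (rule 154): 01010101
Gen 13 (rule 101): 01111111
Gen 14 (rule 154): 11111110
Gen 15 (rule 101): 00000010

Answer: none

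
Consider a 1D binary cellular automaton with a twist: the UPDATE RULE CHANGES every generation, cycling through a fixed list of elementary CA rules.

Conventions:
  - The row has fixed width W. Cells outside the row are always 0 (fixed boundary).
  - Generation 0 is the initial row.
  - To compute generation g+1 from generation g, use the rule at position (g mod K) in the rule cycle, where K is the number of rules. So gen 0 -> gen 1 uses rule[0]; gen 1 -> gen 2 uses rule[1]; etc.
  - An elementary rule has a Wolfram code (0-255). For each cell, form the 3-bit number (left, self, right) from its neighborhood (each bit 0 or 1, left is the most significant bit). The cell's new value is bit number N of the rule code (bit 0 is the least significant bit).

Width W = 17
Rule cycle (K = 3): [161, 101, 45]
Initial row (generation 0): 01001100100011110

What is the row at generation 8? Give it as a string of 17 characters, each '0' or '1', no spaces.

Answer: 01101111001000001

Derivation:
Gen 0: 01001100100011110
Gen 1 (rule 161): 00000000001001100
Gen 2 (rule 101): 11111111101000101
Gen 3 (rule 45): 10000000011010111
Gen 4 (rule 161): 00111111000101010
Gen 5 (rule 101): 10000001010111110
Gen 6 (rule 45): 10111101111100000
Gen 7 (rule 161): 01011010111001111
Gen 8 (rule 101): 01101111001000001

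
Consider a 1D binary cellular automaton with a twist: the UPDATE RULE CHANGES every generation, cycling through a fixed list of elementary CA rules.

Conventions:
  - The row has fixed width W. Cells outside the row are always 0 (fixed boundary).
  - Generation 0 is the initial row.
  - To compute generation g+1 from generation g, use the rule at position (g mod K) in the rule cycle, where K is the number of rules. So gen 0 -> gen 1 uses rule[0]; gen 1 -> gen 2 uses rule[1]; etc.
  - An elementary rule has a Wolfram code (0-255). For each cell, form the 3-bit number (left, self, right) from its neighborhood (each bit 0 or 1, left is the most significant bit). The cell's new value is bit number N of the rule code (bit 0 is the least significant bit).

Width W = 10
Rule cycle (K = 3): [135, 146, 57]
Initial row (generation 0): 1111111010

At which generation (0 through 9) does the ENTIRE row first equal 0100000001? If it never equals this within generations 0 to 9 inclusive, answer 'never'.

Answer: 8

Derivation:
Gen 0: 1111111010
Gen 1 (rule 135): 0111110010
Gen 2 (rule 146): 1011101101
Gen 3 (rule 57): 0110011010
Gen 4 (rule 135): 1000100010
Gen 5 (rule 146): 0101010101
Gen 6 (rule 57): 0010101010
Gen 7 (rule 135): 1110101010
Gen 8 (rule 146): 0100000001
Gen 9 (rule 57): 0011111100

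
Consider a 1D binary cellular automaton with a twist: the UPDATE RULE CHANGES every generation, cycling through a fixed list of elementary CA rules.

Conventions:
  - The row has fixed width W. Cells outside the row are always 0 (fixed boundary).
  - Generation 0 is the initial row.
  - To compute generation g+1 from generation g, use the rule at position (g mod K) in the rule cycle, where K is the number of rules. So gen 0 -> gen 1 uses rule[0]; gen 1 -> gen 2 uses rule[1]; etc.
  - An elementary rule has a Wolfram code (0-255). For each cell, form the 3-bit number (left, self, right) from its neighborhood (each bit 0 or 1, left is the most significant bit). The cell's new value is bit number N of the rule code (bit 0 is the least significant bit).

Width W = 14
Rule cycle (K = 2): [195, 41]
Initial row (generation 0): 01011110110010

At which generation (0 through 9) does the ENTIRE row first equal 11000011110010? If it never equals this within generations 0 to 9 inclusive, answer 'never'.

Gen 0: 01011110110010
Gen 1 (rule 195): 10001110010100
Gen 2 (rule 41): 00101000001001
Gen 3 (rule 195): 11000011110010
Gen 4 (rule 41): 10011010000000
Gen 5 (rule 195): 00101000111111
Gen 6 (rule 41): 10010010100000
Gen 7 (rule 195): 00100100001111
Gen 8 (rule 41): 10000001101000
Gen 9 (rule 195): 00111110100011

Answer: 3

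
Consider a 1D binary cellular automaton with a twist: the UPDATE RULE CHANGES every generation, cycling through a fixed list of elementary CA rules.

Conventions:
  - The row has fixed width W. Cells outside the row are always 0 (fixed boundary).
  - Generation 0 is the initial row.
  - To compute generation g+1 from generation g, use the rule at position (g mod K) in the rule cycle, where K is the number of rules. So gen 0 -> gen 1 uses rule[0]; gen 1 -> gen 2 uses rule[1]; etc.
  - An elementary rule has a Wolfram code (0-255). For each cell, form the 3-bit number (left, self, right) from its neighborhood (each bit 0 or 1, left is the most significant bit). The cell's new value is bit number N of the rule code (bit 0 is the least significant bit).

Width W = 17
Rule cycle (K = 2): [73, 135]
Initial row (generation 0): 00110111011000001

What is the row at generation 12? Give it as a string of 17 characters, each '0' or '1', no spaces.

Gen 0: 00110111011000001
Gen 1 (rule 73): 10110101011011100
Gen 2 (rule 135): 10000101000001001
Gen 3 (rule 73): 00110000011100000
Gen 4 (rule 135): 11000111101001111
Gen 5 (rule 73): 11010100100001001
Gen 6 (rule 135): 00010101101111011
Gen 7 (rule 73): 11000001101001011
Gen 8 (rule 135): 00011110001011000
Gen 9 (rule 73): 11010010100011011
Gen 10 (rule 135): 00010110101100000
Gen 11 (rule 73): 11000110001101111
Gen 12 (rule 135): 00011000110000110

Answer: 00011000110000110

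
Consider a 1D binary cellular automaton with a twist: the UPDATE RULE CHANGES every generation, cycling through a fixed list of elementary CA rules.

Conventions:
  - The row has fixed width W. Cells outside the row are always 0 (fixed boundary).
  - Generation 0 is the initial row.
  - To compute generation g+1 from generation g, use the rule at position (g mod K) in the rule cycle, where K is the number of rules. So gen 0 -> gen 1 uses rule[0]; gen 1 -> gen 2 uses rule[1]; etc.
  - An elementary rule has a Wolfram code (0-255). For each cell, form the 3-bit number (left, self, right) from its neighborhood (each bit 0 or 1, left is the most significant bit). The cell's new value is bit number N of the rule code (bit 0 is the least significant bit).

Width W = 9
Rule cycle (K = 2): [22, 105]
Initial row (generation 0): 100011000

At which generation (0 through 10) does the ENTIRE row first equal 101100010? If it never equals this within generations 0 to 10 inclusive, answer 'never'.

Gen 0: 100011000
Gen 1 (rule 22): 110100100
Gen 2 (rule 105): 111000001
Gen 3 (rule 22): 000100011
Gen 4 (rule 105): 110001011
Gen 5 (rule 22): 001011000
Gen 6 (rule 105): 100111011
Gen 7 (rule 22): 111000000
Gen 8 (rule 105): 101011111
Gen 9 (rule 22): 101000000
Gen 10 (rule 105): 010011111

Answer: never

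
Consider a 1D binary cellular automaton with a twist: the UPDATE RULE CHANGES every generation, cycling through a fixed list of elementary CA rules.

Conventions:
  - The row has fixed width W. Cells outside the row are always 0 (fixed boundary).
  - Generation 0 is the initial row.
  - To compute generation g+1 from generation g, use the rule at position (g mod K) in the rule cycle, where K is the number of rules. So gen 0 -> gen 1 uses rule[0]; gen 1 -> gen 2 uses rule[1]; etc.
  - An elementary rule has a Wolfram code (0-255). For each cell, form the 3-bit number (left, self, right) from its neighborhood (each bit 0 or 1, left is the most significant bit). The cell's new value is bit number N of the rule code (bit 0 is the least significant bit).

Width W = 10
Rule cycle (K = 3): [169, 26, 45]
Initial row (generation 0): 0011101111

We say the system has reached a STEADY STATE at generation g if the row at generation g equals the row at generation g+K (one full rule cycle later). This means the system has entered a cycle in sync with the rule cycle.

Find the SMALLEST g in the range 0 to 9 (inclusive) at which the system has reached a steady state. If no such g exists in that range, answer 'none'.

Answer: 5

Derivation:
Gen 0: 0011101111
Gen 1 (rule 169): 1011011110
Gen 2 (rule 26): 0010010001
Gen 3 (rule 45): 1010010101
Gen 4 (rule 169): 0100001010
Gen 5 (rule 26): 1010010001
Gen 6 (rule 45): 1110010101
Gen 7 (rule 169): 1100001010
Gen 8 (rule 26): 1010010001
Gen 9 (rule 45): 1110010101
Gen 10 (rule 169): 1100001010
Gen 11 (rule 26): 1010010001
Gen 12 (rule 45): 1110010101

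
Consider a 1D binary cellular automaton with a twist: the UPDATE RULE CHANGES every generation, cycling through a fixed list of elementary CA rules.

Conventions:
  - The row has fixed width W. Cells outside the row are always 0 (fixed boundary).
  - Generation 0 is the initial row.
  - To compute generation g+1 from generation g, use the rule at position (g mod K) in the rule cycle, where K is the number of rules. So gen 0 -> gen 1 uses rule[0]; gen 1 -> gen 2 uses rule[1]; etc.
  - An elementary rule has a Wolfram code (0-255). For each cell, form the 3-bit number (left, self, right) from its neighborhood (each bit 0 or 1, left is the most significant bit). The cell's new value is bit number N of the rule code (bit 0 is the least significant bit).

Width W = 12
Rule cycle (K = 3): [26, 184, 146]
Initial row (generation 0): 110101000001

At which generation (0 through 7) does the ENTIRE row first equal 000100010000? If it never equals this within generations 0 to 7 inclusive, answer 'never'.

Answer: 6

Derivation:
Gen 0: 110101000001
Gen 1 (rule 26): 100000100010
Gen 2 (rule 184): 010000010001
Gen 3 (rule 146): 101000101010
Gen 4 (rule 26): 000101000001
Gen 5 (rule 184): 000010100000
Gen 6 (rule 146): 000100010000
Gen 7 (rule 26): 001010101000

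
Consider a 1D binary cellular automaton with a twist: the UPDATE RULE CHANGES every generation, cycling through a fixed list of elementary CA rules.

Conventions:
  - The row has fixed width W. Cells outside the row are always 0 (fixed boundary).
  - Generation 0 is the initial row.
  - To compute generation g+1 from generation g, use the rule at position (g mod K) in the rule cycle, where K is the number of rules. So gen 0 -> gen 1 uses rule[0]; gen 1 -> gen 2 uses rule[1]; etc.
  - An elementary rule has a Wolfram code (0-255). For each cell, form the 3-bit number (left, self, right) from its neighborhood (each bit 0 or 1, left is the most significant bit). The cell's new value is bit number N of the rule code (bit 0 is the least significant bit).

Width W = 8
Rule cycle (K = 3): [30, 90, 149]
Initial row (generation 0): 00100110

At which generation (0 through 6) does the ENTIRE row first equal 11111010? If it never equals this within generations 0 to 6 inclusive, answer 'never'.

Gen 0: 00100110
Gen 1 (rule 30): 01111101
Gen 2 (rule 90): 11000100
Gen 3 (rule 149): 00110111
Gen 4 (rule 30): 01100100
Gen 5 (rule 90): 11111010
Gen 6 (rule 149): 01110011

Answer: 5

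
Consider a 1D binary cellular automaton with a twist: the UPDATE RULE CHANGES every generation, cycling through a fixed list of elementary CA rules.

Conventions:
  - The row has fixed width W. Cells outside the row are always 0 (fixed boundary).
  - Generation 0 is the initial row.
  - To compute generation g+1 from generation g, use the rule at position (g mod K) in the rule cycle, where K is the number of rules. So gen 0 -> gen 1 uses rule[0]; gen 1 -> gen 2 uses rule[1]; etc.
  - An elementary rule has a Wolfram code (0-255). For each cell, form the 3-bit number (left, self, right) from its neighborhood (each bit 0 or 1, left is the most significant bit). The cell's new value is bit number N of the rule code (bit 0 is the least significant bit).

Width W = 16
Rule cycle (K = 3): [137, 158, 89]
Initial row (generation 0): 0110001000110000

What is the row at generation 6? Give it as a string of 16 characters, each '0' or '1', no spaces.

Gen 0: 0110001000110000
Gen 1 (rule 137): 0100100010100111
Gen 2 (rule 158): 1111110110111110
Gen 3 (rule 89): 1000010110100011
Gen 4 (rule 137): 0011000100001010
Gen 5 (rule 158): 0110101110011011
Gen 6 (rule 89): 0110001011011011

Answer: 0110001011011011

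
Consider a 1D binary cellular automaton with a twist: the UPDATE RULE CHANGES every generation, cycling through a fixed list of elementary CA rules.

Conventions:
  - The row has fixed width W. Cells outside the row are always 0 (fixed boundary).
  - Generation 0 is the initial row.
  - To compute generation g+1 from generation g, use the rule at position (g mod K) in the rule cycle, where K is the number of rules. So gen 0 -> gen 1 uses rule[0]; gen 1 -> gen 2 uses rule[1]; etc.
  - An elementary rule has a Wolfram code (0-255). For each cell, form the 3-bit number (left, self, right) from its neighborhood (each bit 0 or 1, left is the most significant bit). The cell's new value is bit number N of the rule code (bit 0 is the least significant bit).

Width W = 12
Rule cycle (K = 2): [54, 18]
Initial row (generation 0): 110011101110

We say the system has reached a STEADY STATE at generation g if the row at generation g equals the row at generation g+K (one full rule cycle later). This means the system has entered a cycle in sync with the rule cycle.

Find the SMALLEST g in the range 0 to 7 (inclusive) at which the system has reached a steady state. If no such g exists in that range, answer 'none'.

Gen 0: 110011101110
Gen 1 (rule 54): 001100010001
Gen 2 (rule 18): 010010101010
Gen 3 (rule 54): 111111111111
Gen 4 (rule 18): 000000000000
Gen 5 (rule 54): 000000000000
Gen 6 (rule 18): 000000000000
Gen 7 (rule 54): 000000000000
Gen 8 (rule 18): 000000000000
Gen 9 (rule 54): 000000000000

Answer: 4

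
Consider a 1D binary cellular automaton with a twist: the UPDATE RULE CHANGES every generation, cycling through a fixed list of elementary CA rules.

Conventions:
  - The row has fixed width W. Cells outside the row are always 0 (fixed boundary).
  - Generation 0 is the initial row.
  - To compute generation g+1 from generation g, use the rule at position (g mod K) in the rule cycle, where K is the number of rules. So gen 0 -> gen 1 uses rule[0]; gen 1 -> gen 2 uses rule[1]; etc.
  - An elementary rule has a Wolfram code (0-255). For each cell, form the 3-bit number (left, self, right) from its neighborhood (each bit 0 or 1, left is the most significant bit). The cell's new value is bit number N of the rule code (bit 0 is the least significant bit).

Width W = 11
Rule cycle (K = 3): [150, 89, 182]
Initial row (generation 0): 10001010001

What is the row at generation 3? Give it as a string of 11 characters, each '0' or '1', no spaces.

Gen 0: 10001010001
Gen 1 (rule 150): 11011011011
Gen 2 (rule 89): 11011011011
Gen 3 (rule 182): 00100100100

Answer: 00100100100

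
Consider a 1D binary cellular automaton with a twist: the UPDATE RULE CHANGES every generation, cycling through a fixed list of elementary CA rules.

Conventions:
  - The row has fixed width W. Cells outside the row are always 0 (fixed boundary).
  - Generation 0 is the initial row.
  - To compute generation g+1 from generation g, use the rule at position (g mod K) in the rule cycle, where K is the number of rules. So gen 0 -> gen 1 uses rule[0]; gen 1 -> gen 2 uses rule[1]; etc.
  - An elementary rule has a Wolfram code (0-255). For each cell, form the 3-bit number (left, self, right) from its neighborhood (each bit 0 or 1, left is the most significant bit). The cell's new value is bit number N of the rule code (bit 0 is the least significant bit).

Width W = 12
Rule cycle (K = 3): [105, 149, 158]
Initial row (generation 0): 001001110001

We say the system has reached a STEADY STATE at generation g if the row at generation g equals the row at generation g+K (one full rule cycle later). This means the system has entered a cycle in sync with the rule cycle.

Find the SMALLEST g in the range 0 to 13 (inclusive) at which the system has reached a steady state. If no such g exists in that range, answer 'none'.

Gen 0: 001001110001
Gen 1 (rule 105): 100001010100
Gen 2 (rule 149): 111101010111
Gen 3 (rule 158): 111001010110
Gen 4 (rule 105): 101000101110
Gen 5 (rule 149): 101110100101
Gen 6 (rule 158): 101100111101
Gen 7 (rule 105): 011100100110
Gen 8 (rule 149): 001010110001
Gen 9 (rule 158): 011010101011
Gen 10 (rule 105): 011101010111
Gen 11 (rule 149): 001001010010
Gen 12 (rule 158): 011111011111
Gen 13 (rule 105): 010001110001
Gen 14 (rule 149): 011100101101
Gen 15 (rule 158): 111011101001
Gen 16 (rule 105): 101110110000

Answer: none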